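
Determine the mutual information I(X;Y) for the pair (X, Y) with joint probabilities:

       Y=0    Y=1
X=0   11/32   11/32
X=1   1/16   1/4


H(X) = 0.8960, H(Y) = 0.9745, H(X,Y) = 1.8091
I(X;Y) = H(X) + H(Y) - H(X,Y) = 0.0614 bits


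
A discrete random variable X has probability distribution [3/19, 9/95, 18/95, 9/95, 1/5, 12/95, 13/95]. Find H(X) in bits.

H(X) = -Σ p(x) log₂ p(x)
  -3/19 × log₂(3/19) = 0.4205
  -9/95 × log₂(9/95) = 0.3221
  -18/95 × log₂(18/95) = 0.4547
  -9/95 × log₂(9/95) = 0.3221
  -1/5 × log₂(1/5) = 0.4644
  -12/95 × log₂(12/95) = 0.3770
  -13/95 × log₂(13/95) = 0.3927
H(X) = 2.7535 bits


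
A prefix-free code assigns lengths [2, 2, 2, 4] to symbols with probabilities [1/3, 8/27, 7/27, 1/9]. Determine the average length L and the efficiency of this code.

Average length L = Σ p_i × l_i = 2.2222 bits
Entropy H = 1.9054 bits
Efficiency η = H/L × 100% = 85.74%


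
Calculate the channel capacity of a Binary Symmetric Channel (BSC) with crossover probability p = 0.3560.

For BSC with error probability p:
C = 1 - H(p) where H(p) is binary entropy
H(0.3560) = -0.3560 × log₂(0.3560) - 0.6440 × log₂(0.6440)
H(p) = 0.9393
C = 1 - 0.9393 = 0.0607 bits/use


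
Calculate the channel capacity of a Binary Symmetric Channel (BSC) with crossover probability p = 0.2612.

For BSC with error probability p:
C = 1 - H(p) where H(p) is binary entropy
H(0.2612) = -0.2612 × log₂(0.2612) - 0.7388 × log₂(0.7388)
H(p) = 0.8286
C = 1 - 0.8286 = 0.1714 bits/use


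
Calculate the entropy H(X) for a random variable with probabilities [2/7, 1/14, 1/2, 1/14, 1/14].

H(X) = -Σ p(x) log₂ p(x)
  -2/7 × log₂(2/7) = 0.5164
  -1/14 × log₂(1/14) = 0.2720
  -1/2 × log₂(1/2) = 0.5000
  -1/14 × log₂(1/14) = 0.2720
  -1/14 × log₂(1/14) = 0.2720
H(X) = 1.8322 bits


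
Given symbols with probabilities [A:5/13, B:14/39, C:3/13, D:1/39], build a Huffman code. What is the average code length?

Huffman tree construction:
Combine smallest probabilities repeatedly
Resulting codes:
  A: 0 (length 1)
  B: 11 (length 2)
  C: 101 (length 3)
  D: 100 (length 3)
Average length = Σ p(s) × length(s) = 1.8718 bits


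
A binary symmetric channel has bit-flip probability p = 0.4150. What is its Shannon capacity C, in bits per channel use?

For BSC with error probability p:
C = 1 - H(p) where H(p) is binary entropy
H(0.4150) = -0.4150 × log₂(0.4150) - 0.5850 × log₂(0.5850)
H(p) = 0.9791
C = 1 - 0.9791 = 0.0209 bits/use


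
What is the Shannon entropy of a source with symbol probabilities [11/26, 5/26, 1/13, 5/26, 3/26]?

H(X) = -Σ p(x) log₂ p(x)
  -11/26 × log₂(11/26) = 0.5250
  -5/26 × log₂(5/26) = 0.4574
  -1/13 × log₂(1/13) = 0.2846
  -5/26 × log₂(5/26) = 0.4574
  -3/26 × log₂(3/26) = 0.3595
H(X) = 2.0840 bits


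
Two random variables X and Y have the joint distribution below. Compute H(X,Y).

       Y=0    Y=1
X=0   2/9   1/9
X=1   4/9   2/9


H(X,Y) = -Σ p(x,y) log₂ p(x,y)
  p(0,0)=2/9: -0.2222 × log₂(0.2222) = 0.4822
  p(0,1)=1/9: -0.1111 × log₂(0.1111) = 0.3522
  p(1,0)=4/9: -0.4444 × log₂(0.4444) = 0.5200
  p(1,1)=2/9: -0.2222 × log₂(0.2222) = 0.4822
H(X,Y) = 1.8366 bits


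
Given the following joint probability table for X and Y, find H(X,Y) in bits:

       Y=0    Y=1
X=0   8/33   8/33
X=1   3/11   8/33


H(X,Y) = -Σ p(x,y) log₂ p(x,y)
  p(0,0)=8/33: -0.2424 × log₂(0.2424) = 0.4956
  p(0,1)=8/33: -0.2424 × log₂(0.2424) = 0.4956
  p(1,0)=3/11: -0.2727 × log₂(0.2727) = 0.5112
  p(1,1)=8/33: -0.2424 × log₂(0.2424) = 0.4956
H(X,Y) = 1.9981 bits


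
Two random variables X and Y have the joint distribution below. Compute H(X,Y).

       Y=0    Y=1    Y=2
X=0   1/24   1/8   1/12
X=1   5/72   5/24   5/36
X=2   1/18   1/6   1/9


H(X,Y) = -Σ p(x,y) log₂ p(x,y)
  p(0,0)=1/24: -0.0417 × log₂(0.0417) = 0.1910
  p(0,1)=1/8: -0.1250 × log₂(0.1250) = 0.3750
  p(0,2)=1/12: -0.0833 × log₂(0.0833) = 0.2987
  p(1,0)=5/72: -0.0694 × log₂(0.0694) = 0.2672
  p(1,1)=5/24: -0.2083 × log₂(0.2083) = 0.4715
  p(1,2)=5/36: -0.1389 × log₂(0.1389) = 0.3956
  p(2,0)=1/18: -0.0556 × log₂(0.0556) = 0.2317
  p(2,1)=1/6: -0.1667 × log₂(0.1667) = 0.4308
  p(2,2)=1/9: -0.1111 × log₂(0.1111) = 0.3522
H(X,Y) = 3.0137 bits


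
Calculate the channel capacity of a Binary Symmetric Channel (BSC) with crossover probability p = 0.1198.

For BSC with error probability p:
C = 1 - H(p) where H(p) is binary entropy
H(0.1198) = -0.1198 × log₂(0.1198) - 0.8802 × log₂(0.8802)
H(p) = 0.5288
C = 1 - 0.5288 = 0.4712 bits/use


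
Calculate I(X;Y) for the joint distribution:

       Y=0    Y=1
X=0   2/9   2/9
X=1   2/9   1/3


H(X) = 0.9911, H(Y) = 0.9911, H(X,Y) = 1.9749
I(X;Y) = H(X) + H(Y) - H(X,Y) = 0.0072 bits


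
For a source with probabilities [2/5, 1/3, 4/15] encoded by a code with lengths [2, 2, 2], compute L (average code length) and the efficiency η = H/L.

Average length L = Σ p_i × l_i = 2.0000 bits
Entropy H = 1.5656 bits
Efficiency η = H/L × 100% = 78.28%


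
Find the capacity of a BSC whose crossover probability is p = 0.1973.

For BSC with error probability p:
C = 1 - H(p) where H(p) is binary entropy
H(0.1973) = -0.1973 × log₂(0.1973) - 0.8027 × log₂(0.8027)
H(p) = 0.7165
C = 1 - 0.7165 = 0.2835 bits/use


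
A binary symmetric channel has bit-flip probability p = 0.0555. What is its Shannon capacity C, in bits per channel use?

For BSC with error probability p:
C = 1 - H(p) where H(p) is binary entropy
H(0.0555) = -0.0555 × log₂(0.0555) - 0.9445 × log₂(0.9445)
H(p) = 0.3093
C = 1 - 0.3093 = 0.6907 bits/use


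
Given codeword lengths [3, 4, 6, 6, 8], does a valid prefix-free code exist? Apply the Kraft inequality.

Kraft inequality: Σ 2^(-l_i) ≤ 1 for prefix-free code
Calculating: 2^(-3) + 2^(-4) + 2^(-6) + 2^(-6) + 2^(-8)
= 0.125 + 0.0625 + 0.015625 + 0.015625 + 0.00390625
= 0.2227
Since 0.2227 ≤ 1, prefix-free code exists


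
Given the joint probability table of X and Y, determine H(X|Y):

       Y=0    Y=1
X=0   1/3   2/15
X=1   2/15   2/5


H(X|Y) = Σ_y p(y) H(X|Y=y)
  p(Y=0) = 7/15, H(X|Y=0) = 0.8631
  p(Y=1) = 8/15, H(X|Y=1) = 0.8113
H(X|Y) = 0.4667×0.8631 + 0.5333×0.8113 = 0.8355 bits


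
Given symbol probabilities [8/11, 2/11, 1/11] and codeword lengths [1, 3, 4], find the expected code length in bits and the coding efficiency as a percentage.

Average length L = Σ p_i × l_i = 1.6364 bits
Entropy H = 1.0958 bits
Efficiency η = H/L × 100% = 66.97%


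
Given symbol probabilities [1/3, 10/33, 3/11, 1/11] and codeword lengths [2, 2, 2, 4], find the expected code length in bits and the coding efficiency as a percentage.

Average length L = Σ p_i × l_i = 2.1818 bits
Entropy H = 1.8760 bits
Efficiency η = H/L × 100% = 85.98%


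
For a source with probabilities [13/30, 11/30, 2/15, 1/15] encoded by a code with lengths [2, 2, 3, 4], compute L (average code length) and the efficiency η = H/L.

Average length L = Σ p_i × l_i = 2.2667 bits
Entropy H = 1.7016 bits
Efficiency η = H/L × 100% = 75.07%


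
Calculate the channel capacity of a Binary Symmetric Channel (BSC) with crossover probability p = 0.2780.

For BSC with error probability p:
C = 1 - H(p) where H(p) is binary entropy
H(0.2780) = -0.2780 × log₂(0.2780) - 0.7220 × log₂(0.7220)
H(p) = 0.8527
C = 1 - 0.8527 = 0.1473 bits/use


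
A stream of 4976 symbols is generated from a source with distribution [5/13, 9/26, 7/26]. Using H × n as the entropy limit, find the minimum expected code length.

Entropy H = 1.5697 bits/symbol
Minimum bits = H × n = 1.5697 × 4976
= 7810.66 bits


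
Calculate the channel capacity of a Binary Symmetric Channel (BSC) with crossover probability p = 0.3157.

For BSC with error probability p:
C = 1 - H(p) where H(p) is binary entropy
H(0.3157) = -0.3157 × log₂(0.3157) - 0.6843 × log₂(0.6843)
H(p) = 0.8996
C = 1 - 0.8996 = 0.1004 bits/use


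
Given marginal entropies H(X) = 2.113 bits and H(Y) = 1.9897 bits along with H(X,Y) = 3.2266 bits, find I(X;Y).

I(X;Y) = H(X) + H(Y) - H(X,Y)
I(X;Y) = 2.113 + 1.9897 - 3.2266 = 0.8761 bits


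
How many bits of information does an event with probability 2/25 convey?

Information content I(x) = -log₂(p(x))
I = -log₂(2/25) = -log₂(0.0800)
I = 3.6439 bits


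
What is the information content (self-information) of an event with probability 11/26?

Information content I(x) = -log₂(p(x))
I = -log₂(11/26) = -log₂(0.4231)
I = 1.2410 bits


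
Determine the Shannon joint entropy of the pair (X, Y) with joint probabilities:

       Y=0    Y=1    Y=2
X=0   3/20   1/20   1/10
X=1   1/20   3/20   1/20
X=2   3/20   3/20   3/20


H(X,Y) = -Σ p(x,y) log₂ p(x,y)
  p(0,0)=3/20: -0.1500 × log₂(0.1500) = 0.4105
  p(0,1)=1/20: -0.0500 × log₂(0.0500) = 0.2161
  p(0,2)=1/10: -0.1000 × log₂(0.1000) = 0.3322
  p(1,0)=1/20: -0.0500 × log₂(0.0500) = 0.2161
  p(1,1)=3/20: -0.1500 × log₂(0.1500) = 0.4105
  p(1,2)=1/20: -0.0500 × log₂(0.0500) = 0.2161
  p(2,0)=3/20: -0.1500 × log₂(0.1500) = 0.4105
  p(2,1)=3/20: -0.1500 × log₂(0.1500) = 0.4105
  p(2,2)=3/20: -0.1500 × log₂(0.1500) = 0.4105
H(X,Y) = 3.0332 bits


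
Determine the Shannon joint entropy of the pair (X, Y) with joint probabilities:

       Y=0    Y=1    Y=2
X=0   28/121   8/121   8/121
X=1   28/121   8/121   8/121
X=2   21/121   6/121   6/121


H(X,Y) = -Σ p(x,y) log₂ p(x,y)
  p(0,0)=28/121: -0.2314 × log₂(0.2314) = 0.4886
  p(0,1)=8/121: -0.0661 × log₂(0.0661) = 0.2591
  p(0,2)=8/121: -0.0661 × log₂(0.0661) = 0.2591
  p(1,0)=28/121: -0.2314 × log₂(0.2314) = 0.4886
  p(1,1)=8/121: -0.0661 × log₂(0.0661) = 0.2591
  p(1,2)=8/121: -0.0661 × log₂(0.0661) = 0.2591
  p(2,0)=21/121: -0.1736 × log₂(0.1736) = 0.4385
  p(2,1)=6/121: -0.0496 × log₂(0.0496) = 0.2149
  p(2,2)=6/121: -0.0496 × log₂(0.0496) = 0.2149
H(X,Y) = 2.8819 bits


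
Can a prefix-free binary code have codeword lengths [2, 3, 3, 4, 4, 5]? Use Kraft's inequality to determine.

Kraft inequality: Σ 2^(-l_i) ≤ 1 for prefix-free code
Calculating: 2^(-2) + 2^(-3) + 2^(-3) + 2^(-4) + 2^(-4) + 2^(-5)
= 0.25 + 0.125 + 0.125 + 0.0625 + 0.0625 + 0.03125
= 0.6562
Since 0.6562 ≤ 1, prefix-free code exists


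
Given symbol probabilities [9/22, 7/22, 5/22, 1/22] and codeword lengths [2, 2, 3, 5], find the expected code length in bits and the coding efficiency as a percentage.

Average length L = Σ p_i × l_i = 2.3636 bits
Entropy H = 1.7417 bits
Efficiency η = H/L × 100% = 73.69%


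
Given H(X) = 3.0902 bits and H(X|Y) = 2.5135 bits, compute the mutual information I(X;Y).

I(X;Y) = H(X) - H(X|Y)
I(X;Y) = 3.0902 - 2.5135 = 0.5767 bits


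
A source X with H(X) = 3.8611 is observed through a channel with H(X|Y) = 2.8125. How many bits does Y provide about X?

I(X;Y) = H(X) - H(X|Y)
I(X;Y) = 3.8611 - 2.8125 = 1.0486 bits


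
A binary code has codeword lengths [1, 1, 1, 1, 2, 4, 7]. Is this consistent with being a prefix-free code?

Kraft inequality: Σ 2^(-l_i) ≤ 1 for prefix-free code
Calculating: 2^(-1) + 2^(-1) + 2^(-1) + 2^(-1) + 2^(-2) + 2^(-4) + 2^(-7)
= 0.5 + 0.5 + 0.5 + 0.5 + 0.25 + 0.0625 + 0.0078125
= 2.3203
Since 2.3203 > 1, prefix-free code does not exist


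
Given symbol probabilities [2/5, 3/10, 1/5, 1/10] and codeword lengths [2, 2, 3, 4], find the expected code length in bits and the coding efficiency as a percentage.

Average length L = Σ p_i × l_i = 2.4000 bits
Entropy H = 1.8464 bits
Efficiency η = H/L × 100% = 76.93%


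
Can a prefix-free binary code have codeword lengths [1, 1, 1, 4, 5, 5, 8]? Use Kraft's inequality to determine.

Kraft inequality: Σ 2^(-l_i) ≤ 1 for prefix-free code
Calculating: 2^(-1) + 2^(-1) + 2^(-1) + 2^(-4) + 2^(-5) + 2^(-5) + 2^(-8)
= 0.5 + 0.5 + 0.5 + 0.0625 + 0.03125 + 0.03125 + 0.00390625
= 1.6289
Since 1.6289 > 1, prefix-free code does not exist


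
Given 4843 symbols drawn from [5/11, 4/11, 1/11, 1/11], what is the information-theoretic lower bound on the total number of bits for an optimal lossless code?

Entropy H = 1.6767 bits/symbol
Minimum bits = H × n = 1.6767 × 4843
= 8120.44 bits


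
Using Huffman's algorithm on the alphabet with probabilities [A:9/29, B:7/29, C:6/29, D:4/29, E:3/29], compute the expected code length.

Huffman tree construction:
Combine smallest probabilities repeatedly
Resulting codes:
  A: 11 (length 2)
  B: 01 (length 2)
  C: 00 (length 2)
  D: 101 (length 3)
  E: 100 (length 3)
Average length = Σ p(s) × length(s) = 2.2414 bits


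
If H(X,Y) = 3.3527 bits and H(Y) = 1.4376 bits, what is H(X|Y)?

Chain rule: H(X,Y) = H(X|Y) + H(Y)
H(X|Y) = H(X,Y) - H(Y) = 3.3527 - 1.4376 = 1.9151 bits


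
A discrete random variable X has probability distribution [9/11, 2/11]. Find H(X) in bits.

H(X) = -Σ p(x) log₂ p(x)
  -9/11 × log₂(9/11) = 0.2369
  -2/11 × log₂(2/11) = 0.4472
H(X) = 0.6840 bits


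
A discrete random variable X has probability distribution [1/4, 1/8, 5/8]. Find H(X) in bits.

H(X) = -Σ p(x) log₂ p(x)
  -1/4 × log₂(1/4) = 0.5000
  -1/8 × log₂(1/8) = 0.3750
  -5/8 × log₂(5/8) = 0.4238
H(X) = 1.2988 bits


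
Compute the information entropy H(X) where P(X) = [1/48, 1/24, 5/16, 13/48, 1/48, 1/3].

H(X) = -Σ p(x) log₂ p(x)
  -1/48 × log₂(1/48) = 0.1164
  -1/24 × log₂(1/24) = 0.1910
  -5/16 × log₂(5/16) = 0.5244
  -13/48 × log₂(13/48) = 0.5104
  -1/48 × log₂(1/48) = 0.1164
  -1/3 × log₂(1/3) = 0.5283
H(X) = 1.9869 bits


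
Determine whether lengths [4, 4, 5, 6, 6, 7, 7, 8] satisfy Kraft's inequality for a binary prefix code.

Kraft inequality: Σ 2^(-l_i) ≤ 1 for prefix-free code
Calculating: 2^(-4) + 2^(-4) + 2^(-5) + 2^(-6) + 2^(-6) + 2^(-7) + 2^(-7) + 2^(-8)
= 0.0625 + 0.0625 + 0.03125 + 0.015625 + 0.015625 + 0.0078125 + 0.0078125 + 0.00390625
= 0.2070
Since 0.2070 ≤ 1, prefix-free code exists


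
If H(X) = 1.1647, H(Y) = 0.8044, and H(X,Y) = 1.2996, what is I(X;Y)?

I(X;Y) = H(X) + H(Y) - H(X,Y)
I(X;Y) = 1.1647 + 0.8044 - 1.2996 = 0.6695 bits


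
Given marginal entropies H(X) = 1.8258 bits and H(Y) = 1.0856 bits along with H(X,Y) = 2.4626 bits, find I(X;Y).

I(X;Y) = H(X) + H(Y) - H(X,Y)
I(X;Y) = 1.8258 + 1.0856 - 2.4626 = 0.4488 bits


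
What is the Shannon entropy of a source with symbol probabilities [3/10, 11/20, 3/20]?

H(X) = -Σ p(x) log₂ p(x)
  -3/10 × log₂(3/10) = 0.5211
  -11/20 × log₂(11/20) = 0.4744
  -3/20 × log₂(3/20) = 0.4105
H(X) = 1.4060 bits


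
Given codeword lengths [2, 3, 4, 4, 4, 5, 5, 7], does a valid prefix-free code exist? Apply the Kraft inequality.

Kraft inequality: Σ 2^(-l_i) ≤ 1 for prefix-free code
Calculating: 2^(-2) + 2^(-3) + 2^(-4) + 2^(-4) + 2^(-4) + 2^(-5) + 2^(-5) + 2^(-7)
= 0.25 + 0.125 + 0.0625 + 0.0625 + 0.0625 + 0.03125 + 0.03125 + 0.0078125
= 0.6328
Since 0.6328 ≤ 1, prefix-free code exists


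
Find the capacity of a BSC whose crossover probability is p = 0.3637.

For BSC with error probability p:
C = 1 - H(p) where H(p) is binary entropy
H(0.3637) = -0.3637 × log₂(0.3637) - 0.6363 × log₂(0.6363)
H(p) = 0.9457
C = 1 - 0.9457 = 0.0543 bits/use


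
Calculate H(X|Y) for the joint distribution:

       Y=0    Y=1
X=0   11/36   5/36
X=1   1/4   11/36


H(X|Y) = Σ_y p(y) H(X|Y=y)
  p(Y=0) = 5/9, H(X|Y=0) = 0.9928
  p(Y=1) = 4/9, H(X|Y=1) = 0.8960
H(X|Y) = 0.5556×0.9928 + 0.4444×0.8960 = 0.9498 bits


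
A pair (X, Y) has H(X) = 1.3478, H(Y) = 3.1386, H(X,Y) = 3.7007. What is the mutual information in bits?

I(X;Y) = H(X) + H(Y) - H(X,Y)
I(X;Y) = 1.3478 + 3.1386 - 3.7007 = 0.7857 bits


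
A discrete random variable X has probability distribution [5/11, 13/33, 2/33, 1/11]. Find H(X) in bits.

H(X) = -Σ p(x) log₂ p(x)
  -5/11 × log₂(5/11) = 0.5170
  -13/33 × log₂(13/33) = 0.5294
  -2/33 × log₂(2/33) = 0.2451
  -1/11 × log₂(1/11) = 0.3145
H(X) = 1.6061 bits


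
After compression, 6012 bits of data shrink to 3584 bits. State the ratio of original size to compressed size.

Compression ratio = Original / Compressed
= 6012 / 3584 = 1.68:1


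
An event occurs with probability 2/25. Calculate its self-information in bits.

Information content I(x) = -log₂(p(x))
I = -log₂(2/25) = -log₂(0.0800)
I = 3.6439 bits


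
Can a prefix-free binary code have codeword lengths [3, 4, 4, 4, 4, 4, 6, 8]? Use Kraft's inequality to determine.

Kraft inequality: Σ 2^(-l_i) ≤ 1 for prefix-free code
Calculating: 2^(-3) + 2^(-4) + 2^(-4) + 2^(-4) + 2^(-4) + 2^(-4) + 2^(-6) + 2^(-8)
= 0.125 + 0.0625 + 0.0625 + 0.0625 + 0.0625 + 0.0625 + 0.015625 + 0.00390625
= 0.4570
Since 0.4570 ≤ 1, prefix-free code exists


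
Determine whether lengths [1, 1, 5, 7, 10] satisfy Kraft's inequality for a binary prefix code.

Kraft inequality: Σ 2^(-l_i) ≤ 1 for prefix-free code
Calculating: 2^(-1) + 2^(-1) + 2^(-5) + 2^(-7) + 2^(-10)
= 0.5 + 0.5 + 0.03125 + 0.0078125 + 0.0009765625
= 1.0400
Since 1.0400 > 1, prefix-free code does not exist


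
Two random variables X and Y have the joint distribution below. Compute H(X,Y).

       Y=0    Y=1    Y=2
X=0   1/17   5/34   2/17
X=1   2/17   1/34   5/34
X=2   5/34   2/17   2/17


H(X,Y) = -Σ p(x,y) log₂ p(x,y)
  p(0,0)=1/17: -0.0588 × log₂(0.0588) = 0.2404
  p(0,1)=5/34: -0.1471 × log₂(0.1471) = 0.4067
  p(0,2)=2/17: -0.1176 × log₂(0.1176) = 0.3632
  p(1,0)=2/17: -0.1176 × log₂(0.1176) = 0.3632
  p(1,1)=1/34: -0.0294 × log₂(0.0294) = 0.1496
  p(1,2)=5/34: -0.1471 × log₂(0.1471) = 0.4067
  p(2,0)=5/34: -0.1471 × log₂(0.1471) = 0.4067
  p(2,1)=2/17: -0.1176 × log₂(0.1176) = 0.3632
  p(2,2)=2/17: -0.1176 × log₂(0.1176) = 0.3632
H(X,Y) = 3.0631 bits


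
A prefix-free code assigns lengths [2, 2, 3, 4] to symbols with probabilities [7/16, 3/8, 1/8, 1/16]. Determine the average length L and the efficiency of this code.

Average length L = Σ p_i × l_i = 2.2500 bits
Entropy H = 1.6774 bits
Efficiency η = H/L × 100% = 74.55%


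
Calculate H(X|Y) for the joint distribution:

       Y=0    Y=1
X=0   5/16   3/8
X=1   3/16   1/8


H(X|Y) = Σ_y p(y) H(X|Y=y)
  p(Y=0) = 1/2, H(X|Y=0) = 0.9544
  p(Y=1) = 1/2, H(X|Y=1) = 0.8113
H(X|Y) = 0.5000×0.9544 + 0.5000×0.8113 = 0.8829 bits


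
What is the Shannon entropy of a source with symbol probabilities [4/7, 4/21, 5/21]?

H(X) = -Σ p(x) log₂ p(x)
  -4/7 × log₂(4/7) = 0.4613
  -4/21 × log₂(4/21) = 0.4557
  -5/21 × log₂(5/21) = 0.4929
H(X) = 1.4100 bits


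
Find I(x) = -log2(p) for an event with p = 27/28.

Information content I(x) = -log₂(p(x))
I = -log₂(27/28) = -log₂(0.9643)
I = 0.0525 bits


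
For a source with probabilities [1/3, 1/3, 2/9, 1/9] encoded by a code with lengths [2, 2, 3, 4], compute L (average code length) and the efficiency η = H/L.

Average length L = Σ p_i × l_i = 2.4444 bits
Entropy H = 1.8911 bits
Efficiency η = H/L × 100% = 77.36%


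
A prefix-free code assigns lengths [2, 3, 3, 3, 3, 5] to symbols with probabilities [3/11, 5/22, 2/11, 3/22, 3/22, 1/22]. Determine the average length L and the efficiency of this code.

Average length L = Σ p_i × l_i = 2.8182 bits
Entropy H = 2.4308 bits
Efficiency η = H/L × 100% = 86.26%


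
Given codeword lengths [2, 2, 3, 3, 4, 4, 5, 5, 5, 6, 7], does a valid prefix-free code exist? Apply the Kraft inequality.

Kraft inequality: Σ 2^(-l_i) ≤ 1 for prefix-free code
Calculating: 2^(-2) + 2^(-2) + 2^(-3) + 2^(-3) + 2^(-4) + 2^(-4) + 2^(-5) + 2^(-5) + 2^(-5) + 2^(-6) + 2^(-7)
= 0.25 + 0.25 + 0.125 + 0.125 + 0.0625 + 0.0625 + 0.03125 + 0.03125 + 0.03125 + 0.015625 + 0.0078125
= 0.9922
Since 0.9922 ≤ 1, prefix-free code exists


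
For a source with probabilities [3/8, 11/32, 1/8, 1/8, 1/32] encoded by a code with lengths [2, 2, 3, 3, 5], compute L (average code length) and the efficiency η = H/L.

Average length L = Σ p_i × l_i = 2.3438 bits
Entropy H = 1.9665 bits
Efficiency η = H/L × 100% = 83.90%


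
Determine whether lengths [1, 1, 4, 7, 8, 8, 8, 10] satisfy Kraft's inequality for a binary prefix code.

Kraft inequality: Σ 2^(-l_i) ≤ 1 for prefix-free code
Calculating: 2^(-1) + 2^(-1) + 2^(-4) + 2^(-7) + 2^(-8) + 2^(-8) + 2^(-8) + 2^(-10)
= 0.5 + 0.5 + 0.0625 + 0.0078125 + 0.00390625 + 0.00390625 + 0.00390625 + 0.0009765625
= 1.0830
Since 1.0830 > 1, prefix-free code does not exist


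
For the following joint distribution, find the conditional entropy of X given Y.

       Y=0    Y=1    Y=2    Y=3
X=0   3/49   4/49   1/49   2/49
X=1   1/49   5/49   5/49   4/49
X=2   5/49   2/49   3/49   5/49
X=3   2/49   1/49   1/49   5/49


H(X|Y) = Σ_y p(y) H(X|Y=y)
  p(Y=0) = 11/49, H(X|Y=0) = 1.7899
  p(Y=1) = 12/49, H(X|Y=1) = 1.7842
  p(Y=2) = 10/49, H(X|Y=2) = 1.6855
  p(Y=3) = 16/49, H(X|Y=3) = 1.9238
H(X|Y) = 0.2245×1.7899 + 0.2449×1.7842 + 0.2041×1.6855 + 0.3265×1.9238 = 1.8109 bits


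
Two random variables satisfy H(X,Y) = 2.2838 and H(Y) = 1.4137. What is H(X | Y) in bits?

Chain rule: H(X,Y) = H(X|Y) + H(Y)
H(X|Y) = H(X,Y) - H(Y) = 2.2838 - 1.4137 = 0.8701 bits


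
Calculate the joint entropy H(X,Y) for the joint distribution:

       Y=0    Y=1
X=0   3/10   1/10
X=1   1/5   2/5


H(X,Y) = -Σ p(x,y) log₂ p(x,y)
  p(0,0)=3/10: -0.3000 × log₂(0.3000) = 0.5211
  p(0,1)=1/10: -0.1000 × log₂(0.1000) = 0.3322
  p(1,0)=1/5: -0.2000 × log₂(0.2000) = 0.4644
  p(1,1)=2/5: -0.4000 × log₂(0.4000) = 0.5288
H(X,Y) = 1.8464 bits


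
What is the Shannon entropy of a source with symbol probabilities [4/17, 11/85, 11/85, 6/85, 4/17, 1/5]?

H(X) = -Σ p(x) log₂ p(x)
  -4/17 × log₂(4/17) = 0.4912
  -11/85 × log₂(11/85) = 0.3818
  -11/85 × log₂(11/85) = 0.3818
  -6/85 × log₂(6/85) = 0.2700
  -4/17 × log₂(4/17) = 0.4912
  -1/5 × log₂(1/5) = 0.4644
H(X) = 2.4802 bits


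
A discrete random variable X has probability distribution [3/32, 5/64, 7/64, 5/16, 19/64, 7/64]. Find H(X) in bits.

H(X) = -Σ p(x) log₂ p(x)
  -3/32 × log₂(3/32) = 0.3202
  -5/64 × log₂(5/64) = 0.2873
  -7/64 × log₂(7/64) = 0.3492
  -5/16 × log₂(5/16) = 0.5244
  -19/64 × log₂(19/64) = 0.5201
  -7/64 × log₂(7/64) = 0.3492
H(X) = 2.3504 bits


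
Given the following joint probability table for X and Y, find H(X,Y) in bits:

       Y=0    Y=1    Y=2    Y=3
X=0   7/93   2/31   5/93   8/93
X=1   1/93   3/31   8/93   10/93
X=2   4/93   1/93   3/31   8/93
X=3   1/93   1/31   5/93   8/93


H(X,Y) = -Σ p(x,y) log₂ p(x,y)
  p(0,0)=7/93: -0.0753 × log₂(0.0753) = 0.2809
  p(0,1)=2/31: -0.0645 × log₂(0.0645) = 0.2551
  p(0,2)=5/93: -0.0538 × log₂(0.0538) = 0.2267
  p(0,3)=8/93: -0.0860 × log₂(0.0860) = 0.3044
  p(1,0)=1/93: -0.0108 × log₂(0.0108) = 0.0703
  p(1,1)=3/31: -0.0968 × log₂(0.0968) = 0.3261
  p(1,2)=8/93: -0.0860 × log₂(0.0860) = 0.3044
  p(1,3)=10/93: -0.1075 × log₂(0.1075) = 0.3459
  p(2,0)=4/93: -0.0430 × log₂(0.0430) = 0.1952
  p(2,1)=1/93: -0.0108 × log₂(0.0108) = 0.0703
  p(2,2)=3/31: -0.0968 × log₂(0.0968) = 0.3261
  p(2,3)=8/93: -0.0860 × log₂(0.0860) = 0.3044
  p(3,0)=1/93: -0.0108 × log₂(0.0108) = 0.0703
  p(3,1)=1/31: -0.0323 × log₂(0.0323) = 0.1598
  p(3,2)=5/93: -0.0538 × log₂(0.0538) = 0.2267
  p(3,3)=8/93: -0.0860 × log₂(0.0860) = 0.3044
H(X,Y) = 3.7713 bits


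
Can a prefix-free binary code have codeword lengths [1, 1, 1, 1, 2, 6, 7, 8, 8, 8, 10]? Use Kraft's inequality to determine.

Kraft inequality: Σ 2^(-l_i) ≤ 1 for prefix-free code
Calculating: 2^(-1) + 2^(-1) + 2^(-1) + 2^(-1) + 2^(-2) + 2^(-6) + 2^(-7) + 2^(-8) + 2^(-8) + 2^(-8) + 2^(-10)
= 0.5 + 0.5 + 0.5 + 0.5 + 0.25 + 0.015625 + 0.0078125 + 0.00390625 + 0.00390625 + 0.00390625 + 0.0009765625
= 2.2861
Since 2.2861 > 1, prefix-free code does not exist


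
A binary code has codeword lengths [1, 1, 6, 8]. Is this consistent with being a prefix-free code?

Kraft inequality: Σ 2^(-l_i) ≤ 1 for prefix-free code
Calculating: 2^(-1) + 2^(-1) + 2^(-6) + 2^(-8)
= 0.5 + 0.5 + 0.015625 + 0.00390625
= 1.0195
Since 1.0195 > 1, prefix-free code does not exist


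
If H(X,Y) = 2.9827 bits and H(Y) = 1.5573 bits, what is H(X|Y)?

Chain rule: H(X,Y) = H(X|Y) + H(Y)
H(X|Y) = H(X,Y) - H(Y) = 2.9827 - 1.5573 = 1.4254 bits


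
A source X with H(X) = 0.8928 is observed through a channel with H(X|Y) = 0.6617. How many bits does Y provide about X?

I(X;Y) = H(X) - H(X|Y)
I(X;Y) = 0.8928 - 0.6617 = 0.2311 bits


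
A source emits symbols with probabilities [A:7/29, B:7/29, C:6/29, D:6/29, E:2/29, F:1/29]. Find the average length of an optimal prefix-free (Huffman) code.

Huffman tree construction:
Combine smallest probabilities repeatedly
Resulting codes:
  A: 01 (length 2)
  B: 10 (length 2)
  C: 111 (length 3)
  D: 00 (length 2)
  E: 1101 (length 4)
  F: 1100 (length 4)
Average length = Σ p(s) × length(s) = 2.4138 bits


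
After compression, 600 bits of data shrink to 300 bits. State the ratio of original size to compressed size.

Compression ratio = Original / Compressed
= 600 / 300 = 2.00:1


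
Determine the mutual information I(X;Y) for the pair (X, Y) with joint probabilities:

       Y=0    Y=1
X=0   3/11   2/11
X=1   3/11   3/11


H(X) = 0.9940, H(Y) = 0.9940, H(X,Y) = 1.9808
I(X;Y) = H(X) + H(Y) - H(X,Y) = 0.0072 bits


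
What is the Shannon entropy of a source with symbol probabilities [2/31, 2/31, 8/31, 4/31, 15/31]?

H(X) = -Σ p(x) log₂ p(x)
  -2/31 × log₂(2/31) = 0.2551
  -2/31 × log₂(2/31) = 0.2551
  -8/31 × log₂(8/31) = 0.5043
  -4/31 × log₂(4/31) = 0.3812
  -15/31 × log₂(15/31) = 0.5068
H(X) = 1.9025 bits


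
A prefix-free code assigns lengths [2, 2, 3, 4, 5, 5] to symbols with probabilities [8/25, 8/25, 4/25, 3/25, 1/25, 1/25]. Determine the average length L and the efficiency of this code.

Average length L = Σ p_i × l_i = 2.6400 bits
Entropy H = 2.2137 bits
Efficiency η = H/L × 100% = 83.85%


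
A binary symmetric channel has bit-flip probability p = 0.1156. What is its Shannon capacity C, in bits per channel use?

For BSC with error probability p:
C = 1 - H(p) where H(p) is binary entropy
H(0.1156) = -0.1156 × log₂(0.1156) - 0.8844 × log₂(0.8844)
H(p) = 0.5166
C = 1 - 0.5166 = 0.4834 bits/use


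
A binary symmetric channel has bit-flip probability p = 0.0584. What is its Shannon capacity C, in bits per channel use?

For BSC with error probability p:
C = 1 - H(p) where H(p) is binary entropy
H(0.0584) = -0.0584 × log₂(0.0584) - 0.9416 × log₂(0.9416)
H(p) = 0.3211
C = 1 - 0.3211 = 0.6789 bits/use


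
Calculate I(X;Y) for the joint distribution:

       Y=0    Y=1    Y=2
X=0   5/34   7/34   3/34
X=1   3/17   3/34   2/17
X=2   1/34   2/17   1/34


H(X) = 1.4928, H(Y) = 1.5486, H(X,Y) = 2.9616
I(X;Y) = H(X) + H(Y) - H(X,Y) = 0.0798 bits


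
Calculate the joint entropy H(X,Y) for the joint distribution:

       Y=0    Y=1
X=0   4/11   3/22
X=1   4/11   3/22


H(X,Y) = -Σ p(x,y) log₂ p(x,y)
  p(0,0)=4/11: -0.3636 × log₂(0.3636) = 0.5307
  p(0,1)=3/22: -0.1364 × log₂(0.1364) = 0.3920
  p(1,0)=4/11: -0.3636 × log₂(0.3636) = 0.5307
  p(1,1)=3/22: -0.1364 × log₂(0.1364) = 0.3920
H(X,Y) = 1.8454 bits


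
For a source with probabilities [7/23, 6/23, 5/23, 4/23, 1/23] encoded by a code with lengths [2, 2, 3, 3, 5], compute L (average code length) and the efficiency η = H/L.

Average length L = Σ p_i × l_i = 2.5217 bits
Entropy H = 2.1422 bits
Efficiency η = H/L × 100% = 84.95%


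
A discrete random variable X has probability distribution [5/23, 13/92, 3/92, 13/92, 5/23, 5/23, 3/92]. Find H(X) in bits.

H(X) = -Σ p(x) log₂ p(x)
  -5/23 × log₂(5/23) = 0.4786
  -13/92 × log₂(13/92) = 0.3989
  -3/92 × log₂(3/92) = 0.1610
  -13/92 × log₂(13/92) = 0.3989
  -5/23 × log₂(5/23) = 0.4786
  -5/23 × log₂(5/23) = 0.4786
  -3/92 × log₂(3/92) = 0.1610
H(X) = 2.5558 bits


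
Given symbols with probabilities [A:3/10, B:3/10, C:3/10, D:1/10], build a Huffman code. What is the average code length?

Huffman tree construction:
Combine smallest probabilities repeatedly
Resulting codes:
  A: 01 (length 2)
  B: 10 (length 2)
  C: 11 (length 2)
  D: 00 (length 2)
Average length = Σ p(s) × length(s) = 2.0000 bits


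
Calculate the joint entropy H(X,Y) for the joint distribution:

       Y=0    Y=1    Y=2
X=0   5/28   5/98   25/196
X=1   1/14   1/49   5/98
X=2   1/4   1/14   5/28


H(X,Y) = -Σ p(x,y) log₂ p(x,y)
  p(0,0)=5/28: -0.1786 × log₂(0.1786) = 0.4438
  p(0,1)=5/98: -0.0510 × log₂(0.0510) = 0.2190
  p(0,2)=25/196: -0.1276 × log₂(0.1276) = 0.3789
  p(1,0)=1/14: -0.0714 × log₂(0.0714) = 0.2720
  p(1,1)=1/49: -0.0204 × log₂(0.0204) = 0.1146
  p(1,2)=5/98: -0.0510 × log₂(0.0510) = 0.2190
  p(2,0)=1/4: -0.2500 × log₂(0.2500) = 0.5000
  p(2,1)=1/14: -0.0714 × log₂(0.0714) = 0.2720
  p(2,2)=5/28: -0.1786 × log₂(0.1786) = 0.4438
H(X,Y) = 2.8631 bits


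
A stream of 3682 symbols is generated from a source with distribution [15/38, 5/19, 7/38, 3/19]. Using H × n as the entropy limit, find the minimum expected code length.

Entropy H = 1.9062 bits/symbol
Minimum bits = H × n = 1.9062 × 3682
= 7018.80 bits


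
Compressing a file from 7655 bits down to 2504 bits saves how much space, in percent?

Space savings = (1 - Compressed/Original) × 100%
= (1 - 2504/7655) × 100%
= 67.29%


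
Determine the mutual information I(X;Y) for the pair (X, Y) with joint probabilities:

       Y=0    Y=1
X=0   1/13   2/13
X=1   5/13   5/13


H(X) = 0.7793, H(Y) = 0.9957, H(X,Y) = 1.7605
I(X;Y) = H(X) + H(Y) - H(X,Y) = 0.0146 bits


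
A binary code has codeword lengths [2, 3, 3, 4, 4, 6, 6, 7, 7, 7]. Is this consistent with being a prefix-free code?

Kraft inequality: Σ 2^(-l_i) ≤ 1 for prefix-free code
Calculating: 2^(-2) + 2^(-3) + 2^(-3) + 2^(-4) + 2^(-4) + 2^(-6) + 2^(-6) + 2^(-7) + 2^(-7) + 2^(-7)
= 0.25 + 0.125 + 0.125 + 0.0625 + 0.0625 + 0.015625 + 0.015625 + 0.0078125 + 0.0078125 + 0.0078125
= 0.6797
Since 0.6797 ≤ 1, prefix-free code exists


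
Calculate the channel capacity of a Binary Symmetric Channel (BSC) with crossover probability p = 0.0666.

For BSC with error probability p:
C = 1 - H(p) where H(p) is binary entropy
H(0.0666) = -0.0666 × log₂(0.0666) - 0.9334 × log₂(0.9334)
H(p) = 0.3531
C = 1 - 0.3531 = 0.6469 bits/use


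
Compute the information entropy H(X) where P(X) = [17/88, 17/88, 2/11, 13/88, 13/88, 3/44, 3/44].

H(X) = -Σ p(x) log₂ p(x)
  -17/88 × log₂(17/88) = 0.4582
  -17/88 × log₂(17/88) = 0.4582
  -2/11 × log₂(2/11) = 0.4472
  -13/88 × log₂(13/88) = 0.4076
  -13/88 × log₂(13/88) = 0.4076
  -3/44 × log₂(3/44) = 0.2642
  -3/44 × log₂(3/44) = 0.2642
H(X) = 2.7071 bits


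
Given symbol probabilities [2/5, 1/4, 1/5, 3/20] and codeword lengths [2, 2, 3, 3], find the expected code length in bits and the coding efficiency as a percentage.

Average length L = Σ p_i × l_i = 2.3500 bits
Entropy H = 1.9037 bits
Efficiency η = H/L × 100% = 81.01%


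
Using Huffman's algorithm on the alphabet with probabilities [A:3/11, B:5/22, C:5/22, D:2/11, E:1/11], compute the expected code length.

Huffman tree construction:
Combine smallest probabilities repeatedly
Resulting codes:
  A: 10 (length 2)
  B: 00 (length 2)
  C: 01 (length 2)
  D: 111 (length 3)
  E: 110 (length 3)
Average length = Σ p(s) × length(s) = 2.2727 bits


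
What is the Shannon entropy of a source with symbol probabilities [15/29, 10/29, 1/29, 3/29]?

H(X) = -Σ p(x) log₂ p(x)
  -15/29 × log₂(15/29) = 0.4919
  -10/29 × log₂(10/29) = 0.5297
  -1/29 × log₂(1/29) = 0.1675
  -3/29 × log₂(3/29) = 0.3386
H(X) = 1.5277 bits


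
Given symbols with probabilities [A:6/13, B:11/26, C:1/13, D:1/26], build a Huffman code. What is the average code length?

Huffman tree construction:
Combine smallest probabilities repeatedly
Resulting codes:
  A: 0 (length 1)
  B: 11 (length 2)
  C: 101 (length 3)
  D: 100 (length 3)
Average length = Σ p(s) × length(s) = 1.6538 bits


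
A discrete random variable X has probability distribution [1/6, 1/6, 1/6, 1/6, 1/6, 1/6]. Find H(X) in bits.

H(X) = -Σ p(x) log₂ p(x)
  -1/6 × log₂(1/6) = 0.4308
  -1/6 × log₂(1/6) = 0.4308
  -1/6 × log₂(1/6) = 0.4308
  -1/6 × log₂(1/6) = 0.4308
  -1/6 × log₂(1/6) = 0.4308
  -1/6 × log₂(1/6) = 0.4308
H(X) = 2.5850 bits


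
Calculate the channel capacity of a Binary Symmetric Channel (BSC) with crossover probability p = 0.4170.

For BSC with error probability p:
C = 1 - H(p) where H(p) is binary entropy
H(0.4170) = -0.4170 × log₂(0.4170) - 0.5830 × log₂(0.5830)
H(p) = 0.9800
C = 1 - 0.9800 = 0.0200 bits/use


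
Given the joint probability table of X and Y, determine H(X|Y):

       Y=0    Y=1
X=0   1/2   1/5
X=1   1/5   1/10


H(X|Y) = Σ_y p(y) H(X|Y=y)
  p(Y=0) = 7/10, H(X|Y=0) = 0.8631
  p(Y=1) = 3/10, H(X|Y=1) = 0.9183
H(X|Y) = 0.7000×0.8631 + 0.3000×0.9183 = 0.8797 bits


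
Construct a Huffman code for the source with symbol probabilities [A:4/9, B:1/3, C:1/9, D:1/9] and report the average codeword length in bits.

Huffman tree construction:
Combine smallest probabilities repeatedly
Resulting codes:
  A: 0 (length 1)
  B: 11 (length 2)
  C: 100 (length 3)
  D: 101 (length 3)
Average length = Σ p(s) × length(s) = 1.7778 bits


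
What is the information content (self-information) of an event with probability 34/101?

Information content I(x) = -log₂(p(x))
I = -log₂(34/101) = -log₂(0.3366)
I = 1.5707 bits


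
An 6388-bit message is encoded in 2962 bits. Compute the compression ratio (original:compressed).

Compression ratio = Original / Compressed
= 6388 / 2962 = 2.16:1


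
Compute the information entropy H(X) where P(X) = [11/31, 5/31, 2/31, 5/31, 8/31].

H(X) = -Σ p(x) log₂ p(x)
  -11/31 × log₂(11/31) = 0.5304
  -5/31 × log₂(5/31) = 0.4246
  -2/31 × log₂(2/31) = 0.2551
  -5/31 × log₂(5/31) = 0.4246
  -8/31 × log₂(8/31) = 0.5043
H(X) = 2.1389 bits


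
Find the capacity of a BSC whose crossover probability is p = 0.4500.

For BSC with error probability p:
C = 1 - H(p) where H(p) is binary entropy
H(0.4500) = -0.4500 × log₂(0.4500) - 0.5500 × log₂(0.5500)
H(p) = 0.9928
C = 1 - 0.9928 = 0.0072 bits/use


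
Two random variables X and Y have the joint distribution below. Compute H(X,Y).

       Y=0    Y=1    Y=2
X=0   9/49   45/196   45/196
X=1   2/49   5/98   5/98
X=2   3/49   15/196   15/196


H(X,Y) = -Σ p(x,y) log₂ p(x,y)
  p(0,0)=9/49: -0.1837 × log₂(0.1837) = 0.4490
  p(0,1)=45/196: -0.2296 × log₂(0.2296) = 0.4874
  p(0,2)=45/196: -0.2296 × log₂(0.2296) = 0.4874
  p(1,0)=2/49: -0.0408 × log₂(0.0408) = 0.1884
  p(1,1)=5/98: -0.0510 × log₂(0.0510) = 0.2190
  p(1,2)=5/98: -0.0510 × log₂(0.0510) = 0.2190
  p(2,0)=3/49: -0.0612 × log₂(0.0612) = 0.2467
  p(2,1)=15/196: -0.0765 × log₂(0.0765) = 0.2838
  p(2,2)=15/196: -0.0765 × log₂(0.0765) = 0.2838
H(X,Y) = 2.8645 bits


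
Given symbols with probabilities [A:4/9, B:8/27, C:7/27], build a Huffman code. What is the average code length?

Huffman tree construction:
Combine smallest probabilities repeatedly
Resulting codes:
  A: 0 (length 1)
  B: 11 (length 2)
  C: 10 (length 2)
Average length = Σ p(s) × length(s) = 1.5556 bits


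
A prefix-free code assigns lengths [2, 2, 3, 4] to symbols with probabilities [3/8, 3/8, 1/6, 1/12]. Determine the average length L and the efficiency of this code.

Average length L = Σ p_i × l_i = 2.3333 bits
Entropy H = 1.7909 bits
Efficiency η = H/L × 100% = 76.75%


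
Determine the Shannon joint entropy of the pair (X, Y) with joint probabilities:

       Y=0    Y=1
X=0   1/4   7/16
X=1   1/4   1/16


H(X,Y) = -Σ p(x,y) log₂ p(x,y)
  p(0,0)=1/4: -0.2500 × log₂(0.2500) = 0.5000
  p(0,1)=7/16: -0.4375 × log₂(0.4375) = 0.5218
  p(1,0)=1/4: -0.2500 × log₂(0.2500) = 0.5000
  p(1,1)=1/16: -0.0625 × log₂(0.0625) = 0.2500
H(X,Y) = 1.7718 bits


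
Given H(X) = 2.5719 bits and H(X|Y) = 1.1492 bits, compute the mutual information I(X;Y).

I(X;Y) = H(X) - H(X|Y)
I(X;Y) = 2.5719 - 1.1492 = 1.4227 bits


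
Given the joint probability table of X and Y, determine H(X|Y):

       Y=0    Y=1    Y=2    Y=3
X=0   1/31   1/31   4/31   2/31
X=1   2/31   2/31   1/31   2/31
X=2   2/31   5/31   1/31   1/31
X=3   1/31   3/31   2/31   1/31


H(X|Y) = Σ_y p(y) H(X|Y=y)
  p(Y=0) = 6/31, H(X|Y=0) = 1.9183
  p(Y=1) = 11/31, H(X|Y=1) = 1.7899
  p(Y=2) = 8/31, H(X|Y=2) = 1.7500
  p(Y=3) = 6/31, H(X|Y=3) = 1.9183
H(X|Y) = 0.1935×1.9183 + 0.3548×1.7899 + 0.2581×1.7500 + 0.1935×1.9183 = 1.8293 bits


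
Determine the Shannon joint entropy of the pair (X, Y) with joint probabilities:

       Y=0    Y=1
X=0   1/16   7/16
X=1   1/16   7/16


H(X,Y) = -Σ p(x,y) log₂ p(x,y)
  p(0,0)=1/16: -0.0625 × log₂(0.0625) = 0.2500
  p(0,1)=7/16: -0.4375 × log₂(0.4375) = 0.5218
  p(1,0)=1/16: -0.0625 × log₂(0.0625) = 0.2500
  p(1,1)=7/16: -0.4375 × log₂(0.4375) = 0.5218
H(X,Y) = 1.5436 bits


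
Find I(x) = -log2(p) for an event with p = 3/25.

Information content I(x) = -log₂(p(x))
I = -log₂(3/25) = -log₂(0.1200)
I = 3.0589 bits


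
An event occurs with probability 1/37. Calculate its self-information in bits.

Information content I(x) = -log₂(p(x))
I = -log₂(1/37) = -log₂(0.0270)
I = 5.2095 bits


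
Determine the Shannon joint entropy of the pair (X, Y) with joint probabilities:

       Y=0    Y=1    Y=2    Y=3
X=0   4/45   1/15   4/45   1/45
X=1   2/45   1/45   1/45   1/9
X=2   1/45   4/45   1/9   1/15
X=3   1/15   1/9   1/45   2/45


H(X,Y) = -Σ p(x,y) log₂ p(x,y)
  p(0,0)=4/45: -0.0889 × log₂(0.0889) = 0.3104
  p(0,1)=1/15: -0.0667 × log₂(0.0667) = 0.2605
  p(0,2)=4/45: -0.0889 × log₂(0.0889) = 0.3104
  p(0,3)=1/45: -0.0222 × log₂(0.0222) = 0.1220
  p(1,0)=2/45: -0.0444 × log₂(0.0444) = 0.1996
  p(1,1)=1/45: -0.0222 × log₂(0.0222) = 0.1220
  p(1,2)=1/45: -0.0222 × log₂(0.0222) = 0.1220
  p(1,3)=1/9: -0.1111 × log₂(0.1111) = 0.3522
  p(2,0)=1/45: -0.0222 × log₂(0.0222) = 0.1220
  p(2,1)=4/45: -0.0889 × log₂(0.0889) = 0.3104
  p(2,2)=1/9: -0.1111 × log₂(0.1111) = 0.3522
  p(2,3)=1/15: -0.0667 × log₂(0.0667) = 0.2605
  p(3,0)=1/15: -0.0667 × log₂(0.0667) = 0.2605
  p(3,1)=1/9: -0.1111 × log₂(0.1111) = 0.3522
  p(3,2)=1/45: -0.0222 × log₂(0.0222) = 0.1220
  p(3,3)=2/45: -0.0444 × log₂(0.0444) = 0.1996
H(X,Y) = 3.7787 bits


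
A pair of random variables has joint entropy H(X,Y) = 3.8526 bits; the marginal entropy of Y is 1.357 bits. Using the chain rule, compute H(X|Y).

Chain rule: H(X,Y) = H(X|Y) + H(Y)
H(X|Y) = H(X,Y) - H(Y) = 3.8526 - 1.357 = 2.4956 bits


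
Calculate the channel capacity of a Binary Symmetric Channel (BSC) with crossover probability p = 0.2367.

For BSC with error probability p:
C = 1 - H(p) where H(p) is binary entropy
H(0.2367) = -0.2367 × log₂(0.2367) - 0.7633 × log₂(0.7633)
H(p) = 0.7895
C = 1 - 0.7895 = 0.2105 bits/use


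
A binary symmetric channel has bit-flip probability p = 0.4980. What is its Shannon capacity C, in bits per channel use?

For BSC with error probability p:
C = 1 - H(p) where H(p) is binary entropy
H(0.4980) = -0.4980 × log₂(0.4980) - 0.5020 × log₂(0.5020)
H(p) = 1.0000
C = 1 - 1.0000 = 0.0000 bits/use


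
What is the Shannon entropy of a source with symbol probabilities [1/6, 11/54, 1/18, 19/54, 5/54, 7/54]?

H(X) = -Σ p(x) log₂ p(x)
  -1/6 × log₂(1/6) = 0.4308
  -11/54 × log₂(11/54) = 0.4676
  -1/18 × log₂(1/18) = 0.2317
  -19/54 × log₂(19/54) = 0.5302
  -5/54 × log₂(5/54) = 0.3179
  -7/54 × log₂(7/54) = 0.3821
H(X) = 2.3603 bits


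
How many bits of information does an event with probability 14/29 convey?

Information content I(x) = -log₂(p(x))
I = -log₂(14/29) = -log₂(0.4828)
I = 1.0506 bits
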